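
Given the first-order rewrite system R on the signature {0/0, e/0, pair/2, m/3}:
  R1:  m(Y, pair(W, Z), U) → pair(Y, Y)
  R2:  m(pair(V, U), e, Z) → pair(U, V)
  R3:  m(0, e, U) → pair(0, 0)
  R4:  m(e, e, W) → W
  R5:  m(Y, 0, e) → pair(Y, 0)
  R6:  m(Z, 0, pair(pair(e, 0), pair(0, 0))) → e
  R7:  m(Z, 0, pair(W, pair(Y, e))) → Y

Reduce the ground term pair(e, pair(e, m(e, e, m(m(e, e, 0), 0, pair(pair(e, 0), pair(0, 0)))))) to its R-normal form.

pair(e, pair(e, e))

1. pair(e, pair(e, m(e, e, m(m(e, e, 0), 0, pair(pair(e, 0), pair(0, 0))))))  →  pair(e, pair(e, m(m(e, e, 0), 0, pair(pair(e, 0), pair(0, 0)))))   [R4 at 2.2]
2. pair(e, pair(e, m(m(e, e, 0), 0, pair(pair(e, 0), pair(0, 0)))))  →  pair(e, pair(e, e))   [R6 at 2.2]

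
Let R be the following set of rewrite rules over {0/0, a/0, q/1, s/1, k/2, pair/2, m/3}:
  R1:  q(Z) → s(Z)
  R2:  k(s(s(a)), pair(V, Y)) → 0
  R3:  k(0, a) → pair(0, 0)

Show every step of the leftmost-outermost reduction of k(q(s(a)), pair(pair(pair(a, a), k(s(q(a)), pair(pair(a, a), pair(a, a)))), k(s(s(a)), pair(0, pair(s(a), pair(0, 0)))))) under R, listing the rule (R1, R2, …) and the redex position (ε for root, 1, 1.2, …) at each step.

1. k(q(s(a)), pair(pair(pair(a, a), k(s(q(a)), pair(pair(a, a), pair(a, a)))), k(s(s(a)), pair(0, pair(s(a), pair(0, 0))))))  →  k(s(s(a)), pair(pair(pair(a, a), k(s(q(a)), pair(pair(a, a), pair(a, a)))), k(s(s(a)), pair(0, pair(s(a), pair(0, 0))))))   [R1 at 1]
2. k(s(s(a)), pair(pair(pair(a, a), k(s(q(a)), pair(pair(a, a), pair(a, a)))), k(s(s(a)), pair(0, pair(s(a), pair(0, 0))))))  →  0   [R2 at ε]

0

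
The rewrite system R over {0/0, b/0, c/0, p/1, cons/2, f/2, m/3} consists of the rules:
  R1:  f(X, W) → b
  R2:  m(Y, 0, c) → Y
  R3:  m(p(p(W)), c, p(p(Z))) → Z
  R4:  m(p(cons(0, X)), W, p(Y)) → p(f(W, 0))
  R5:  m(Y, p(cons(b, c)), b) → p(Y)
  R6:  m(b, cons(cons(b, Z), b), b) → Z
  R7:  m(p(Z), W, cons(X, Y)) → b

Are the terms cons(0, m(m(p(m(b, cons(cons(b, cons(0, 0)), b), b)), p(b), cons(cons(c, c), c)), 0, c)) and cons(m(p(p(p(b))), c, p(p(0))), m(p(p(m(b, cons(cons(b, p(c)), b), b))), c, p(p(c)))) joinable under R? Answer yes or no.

no — NF(t₁) = cons(0, b), NF(t₂) = cons(0, c)

Reduce t₁ = cons(0, m(m(p(m(b, cons(cons(b, cons(0, 0)), b), b)), p(b), cons(cons(c, c), c)), 0, c)):
1. cons(0, m(m(p(m(b, cons(cons(b, cons(0, 0)), b), b)), p(b), cons(cons(c, c), c)), 0, c))  →  cons(0, m(p(m(b, cons(cons(b, cons(0, 0)), b), b)), p(b), cons(cons(c, c), c)))   [R2 at 2]
2. cons(0, m(p(m(b, cons(cons(b, cons(0, 0)), b), b)), p(b), cons(cons(c, c), c)))  →  cons(0, b)   [R7 at 2]

Reduce t₂ = cons(m(p(p(p(b))), c, p(p(0))), m(p(p(m(b, cons(cons(b, p(c)), b), b))), c, p(p(c)))):
1. cons(m(p(p(p(b))), c, p(p(0))), m(p(p(m(b, cons(cons(b, p(c)), b), b))), c, p(p(c))))  →  cons(0, m(p(p(m(b, cons(cons(b, p(c)), b), b))), c, p(p(c))))   [R3 at 1]
2. cons(0, m(p(p(m(b, cons(cons(b, p(c)), b), b))), c, p(p(c))))  →  cons(0, c)   [R3 at 2]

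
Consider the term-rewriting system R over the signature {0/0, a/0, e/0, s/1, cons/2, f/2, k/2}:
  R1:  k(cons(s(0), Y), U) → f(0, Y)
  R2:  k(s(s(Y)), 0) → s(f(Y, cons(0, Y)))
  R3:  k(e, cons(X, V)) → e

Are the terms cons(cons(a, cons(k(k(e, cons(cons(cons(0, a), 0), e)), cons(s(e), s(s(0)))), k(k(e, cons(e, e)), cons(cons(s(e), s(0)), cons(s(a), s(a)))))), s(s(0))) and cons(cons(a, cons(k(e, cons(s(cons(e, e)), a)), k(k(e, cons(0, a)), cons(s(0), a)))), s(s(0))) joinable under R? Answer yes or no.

Reduce t₁ = cons(cons(a, cons(k(k(e, cons(cons(cons(0, a), 0), e)), cons(s(e), s(s(0)))), k(k(e, cons(e, e)), cons(cons(s(e), s(0)), cons(s(a), s(a)))))), s(s(0))):
1. cons(cons(a, cons(k(k(e, cons(cons(cons(0, a), 0), e)), cons(s(e), s(s(0)))), k(k(e, cons(e, e)), cons(cons(s(e), s(0)), cons(s(a), s(a)))))), s(s(0)))  →  cons(cons(a, cons(k(e, cons(s(e), s(s(0)))), k(k(e, cons(e, e)), cons(cons(s(e), s(0)), cons(s(a), s(a)))))), s(s(0)))   [R3 at 1.2.1.1]
2. cons(cons(a, cons(k(e, cons(s(e), s(s(0)))), k(k(e, cons(e, e)), cons(cons(s(e), s(0)), cons(s(a), s(a)))))), s(s(0)))  →  cons(cons(a, cons(e, k(k(e, cons(e, e)), cons(cons(s(e), s(0)), cons(s(a), s(a)))))), s(s(0)))   [R3 at 1.2.1]
3. cons(cons(a, cons(e, k(k(e, cons(e, e)), cons(cons(s(e), s(0)), cons(s(a), s(a)))))), s(s(0)))  →  cons(cons(a, cons(e, k(e, cons(cons(s(e), s(0)), cons(s(a), s(a)))))), s(s(0)))   [R3 at 1.2.2.1]
4. cons(cons(a, cons(e, k(e, cons(cons(s(e), s(0)), cons(s(a), s(a)))))), s(s(0)))  →  cons(cons(a, cons(e, e)), s(s(0)))   [R3 at 1.2.2]

Reduce t₂ = cons(cons(a, cons(k(e, cons(s(cons(e, e)), a)), k(k(e, cons(0, a)), cons(s(0), a)))), s(s(0))):
1. cons(cons(a, cons(k(e, cons(s(cons(e, e)), a)), k(k(e, cons(0, a)), cons(s(0), a)))), s(s(0)))  →  cons(cons(a, cons(e, k(k(e, cons(0, a)), cons(s(0), a)))), s(s(0)))   [R3 at 1.2.1]
2. cons(cons(a, cons(e, k(k(e, cons(0, a)), cons(s(0), a)))), s(s(0)))  →  cons(cons(a, cons(e, k(e, cons(s(0), a)))), s(s(0)))   [R3 at 1.2.2.1]
3. cons(cons(a, cons(e, k(e, cons(s(0), a)))), s(s(0)))  →  cons(cons(a, cons(e, e)), s(s(0)))   [R3 at 1.2.2]

yes — NF(t₁) = cons(cons(a, cons(e, e)), s(s(0))), NF(t₂) = cons(cons(a, cons(e, e)), s(s(0)))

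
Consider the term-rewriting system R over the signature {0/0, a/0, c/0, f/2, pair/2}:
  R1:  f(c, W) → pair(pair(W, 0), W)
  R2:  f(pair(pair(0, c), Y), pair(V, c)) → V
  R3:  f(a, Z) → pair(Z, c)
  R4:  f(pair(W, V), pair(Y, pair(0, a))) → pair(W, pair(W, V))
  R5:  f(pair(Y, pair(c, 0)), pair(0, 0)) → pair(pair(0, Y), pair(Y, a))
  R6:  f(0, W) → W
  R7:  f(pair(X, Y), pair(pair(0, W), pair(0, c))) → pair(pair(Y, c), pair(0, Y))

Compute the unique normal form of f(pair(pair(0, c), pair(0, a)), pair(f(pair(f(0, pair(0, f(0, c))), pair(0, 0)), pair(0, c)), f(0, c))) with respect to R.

1. f(pair(pair(0, c), pair(0, a)), pair(f(pair(f(0, pair(0, f(0, c))), pair(0, 0)), pair(0, c)), f(0, c)))  →  f(pair(pair(0, c), pair(0, a)), pair(f(pair(pair(0, f(0, c)), pair(0, 0)), pair(0, c)), f(0, c)))   [R6 at 2.1.1.1]
2. f(pair(pair(0, c), pair(0, a)), pair(f(pair(pair(0, f(0, c)), pair(0, 0)), pair(0, c)), f(0, c)))  →  f(pair(pair(0, c), pair(0, a)), pair(f(pair(pair(0, c), pair(0, 0)), pair(0, c)), f(0, c)))   [R6 at 2.1.1.1.2]
3. f(pair(pair(0, c), pair(0, a)), pair(f(pair(pair(0, c), pair(0, 0)), pair(0, c)), f(0, c)))  →  f(pair(pair(0, c), pair(0, a)), pair(0, f(0, c)))   [R2 at 2.1]
4. f(pair(pair(0, c), pair(0, a)), pair(0, f(0, c)))  →  f(pair(pair(0, c), pair(0, a)), pair(0, c))   [R6 at 2.2]
5. f(pair(pair(0, c), pair(0, a)), pair(0, c))  →  0   [R2 at ε]

0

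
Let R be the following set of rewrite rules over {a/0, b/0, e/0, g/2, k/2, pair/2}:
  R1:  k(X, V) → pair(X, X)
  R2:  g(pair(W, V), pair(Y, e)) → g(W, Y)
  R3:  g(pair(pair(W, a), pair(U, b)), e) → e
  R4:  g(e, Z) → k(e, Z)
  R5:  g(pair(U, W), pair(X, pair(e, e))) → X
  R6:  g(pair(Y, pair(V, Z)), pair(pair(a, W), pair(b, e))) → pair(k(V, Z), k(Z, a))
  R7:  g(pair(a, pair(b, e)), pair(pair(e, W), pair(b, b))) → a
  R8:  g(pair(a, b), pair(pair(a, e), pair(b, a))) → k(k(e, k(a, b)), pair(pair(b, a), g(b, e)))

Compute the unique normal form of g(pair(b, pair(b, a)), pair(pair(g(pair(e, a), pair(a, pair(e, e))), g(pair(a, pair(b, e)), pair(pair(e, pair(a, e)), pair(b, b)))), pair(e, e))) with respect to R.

pair(a, a)

1. g(pair(b, pair(b, a)), pair(pair(g(pair(e, a), pair(a, pair(e, e))), g(pair(a, pair(b, e)), pair(pair(e, pair(a, e)), pair(b, b)))), pair(e, e)))  →  pair(g(pair(e, a), pair(a, pair(e, e))), g(pair(a, pair(b, e)), pair(pair(e, pair(a, e)), pair(b, b))))   [R5 at ε]
2. pair(g(pair(e, a), pair(a, pair(e, e))), g(pair(a, pair(b, e)), pair(pair(e, pair(a, e)), pair(b, b))))  →  pair(a, g(pair(a, pair(b, e)), pair(pair(e, pair(a, e)), pair(b, b))))   [R5 at 1]
3. pair(a, g(pair(a, pair(b, e)), pair(pair(e, pair(a, e)), pair(b, b))))  →  pair(a, a)   [R7 at 2]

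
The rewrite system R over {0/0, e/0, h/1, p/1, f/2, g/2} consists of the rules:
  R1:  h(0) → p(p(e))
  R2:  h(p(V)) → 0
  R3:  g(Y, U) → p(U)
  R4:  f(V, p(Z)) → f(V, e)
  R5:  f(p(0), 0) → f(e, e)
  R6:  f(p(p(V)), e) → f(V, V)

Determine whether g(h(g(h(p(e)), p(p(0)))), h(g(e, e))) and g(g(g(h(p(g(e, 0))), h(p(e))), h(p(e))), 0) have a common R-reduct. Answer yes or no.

yes — NF(t₁) = p(0), NF(t₂) = p(0)

Reduce t₁ = g(h(g(h(p(e)), p(p(0)))), h(g(e, e))):
1. g(h(g(h(p(e)), p(p(0)))), h(g(e, e)))  →  p(h(g(e, e)))   [R3 at ε]
2. p(h(g(e, e)))  →  p(h(p(e)))   [R3 at 1.1]
3. p(h(p(e)))  →  p(0)   [R2 at 1]

Reduce t₂ = g(g(g(h(p(g(e, 0))), h(p(e))), h(p(e))), 0):
1. g(g(g(h(p(g(e, 0))), h(p(e))), h(p(e))), 0)  →  p(0)   [R3 at ε]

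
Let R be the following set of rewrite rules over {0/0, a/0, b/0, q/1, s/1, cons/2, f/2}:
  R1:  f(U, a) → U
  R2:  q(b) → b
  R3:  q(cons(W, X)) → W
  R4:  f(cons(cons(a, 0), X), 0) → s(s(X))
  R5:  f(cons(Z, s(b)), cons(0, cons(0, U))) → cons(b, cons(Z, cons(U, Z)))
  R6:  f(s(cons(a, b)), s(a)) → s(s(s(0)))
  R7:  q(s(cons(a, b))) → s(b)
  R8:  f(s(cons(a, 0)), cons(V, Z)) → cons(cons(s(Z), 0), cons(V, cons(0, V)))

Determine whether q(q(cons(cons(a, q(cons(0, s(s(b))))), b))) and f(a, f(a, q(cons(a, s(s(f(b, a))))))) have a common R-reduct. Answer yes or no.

yes — NF(t₁) = a, NF(t₂) = a

Reduce t₁ = q(q(cons(cons(a, q(cons(0, s(s(b))))), b))):
1. q(q(cons(cons(a, q(cons(0, s(s(b))))), b)))  →  q(cons(a, q(cons(0, s(s(b))))))   [R3 at 1]
2. q(cons(a, q(cons(0, s(s(b))))))  →  a   [R3 at ε]

Reduce t₂ = f(a, f(a, q(cons(a, s(s(f(b, a))))))):
1. f(a, f(a, q(cons(a, s(s(f(b, a)))))))  →  f(a, f(a, a))   [R3 at 2.2]
2. f(a, f(a, a))  →  f(a, a)   [R1 at 2]
3. f(a, a)  →  a   [R1 at ε]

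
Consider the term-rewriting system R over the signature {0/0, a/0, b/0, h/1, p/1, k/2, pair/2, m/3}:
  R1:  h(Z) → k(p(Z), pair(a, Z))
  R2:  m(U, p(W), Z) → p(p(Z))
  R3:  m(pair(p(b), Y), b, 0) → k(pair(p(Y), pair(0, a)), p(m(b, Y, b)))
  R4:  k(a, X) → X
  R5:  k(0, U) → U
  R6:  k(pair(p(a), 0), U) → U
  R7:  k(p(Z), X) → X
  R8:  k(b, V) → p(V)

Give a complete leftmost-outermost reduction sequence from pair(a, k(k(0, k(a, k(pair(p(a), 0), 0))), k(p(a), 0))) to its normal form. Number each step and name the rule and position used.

1. pair(a, k(k(0, k(a, k(pair(p(a), 0), 0))), k(p(a), 0)))  →  pair(a, k(k(a, k(pair(p(a), 0), 0)), k(p(a), 0)))   [R5 at 2.1]
2. pair(a, k(k(a, k(pair(p(a), 0), 0)), k(p(a), 0)))  →  pair(a, k(k(pair(p(a), 0), 0), k(p(a), 0)))   [R4 at 2.1]
3. pair(a, k(k(pair(p(a), 0), 0), k(p(a), 0)))  →  pair(a, k(0, k(p(a), 0)))   [R6 at 2.1]
4. pair(a, k(0, k(p(a), 0)))  →  pair(a, k(p(a), 0))   [R5 at 2]
5. pair(a, k(p(a), 0))  →  pair(a, 0)   [R7 at 2]

pair(a, 0)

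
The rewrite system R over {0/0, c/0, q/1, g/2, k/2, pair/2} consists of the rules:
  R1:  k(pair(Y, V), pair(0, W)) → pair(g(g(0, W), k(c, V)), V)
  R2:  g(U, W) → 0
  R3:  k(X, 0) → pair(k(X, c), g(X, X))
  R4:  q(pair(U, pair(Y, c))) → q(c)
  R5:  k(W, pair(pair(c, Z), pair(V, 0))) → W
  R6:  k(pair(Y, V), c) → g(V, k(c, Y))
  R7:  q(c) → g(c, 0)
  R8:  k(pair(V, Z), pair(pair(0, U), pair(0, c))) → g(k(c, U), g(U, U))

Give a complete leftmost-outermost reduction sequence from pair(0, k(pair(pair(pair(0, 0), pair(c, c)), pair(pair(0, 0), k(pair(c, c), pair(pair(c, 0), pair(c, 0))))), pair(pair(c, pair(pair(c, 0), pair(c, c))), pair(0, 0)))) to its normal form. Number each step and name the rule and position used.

1. pair(0, k(pair(pair(pair(0, 0), pair(c, c)), pair(pair(0, 0), k(pair(c, c), pair(pair(c, 0), pair(c, 0))))), pair(pair(c, pair(pair(c, 0), pair(c, c))), pair(0, 0))))  →  pair(0, pair(pair(pair(0, 0), pair(c, c)), pair(pair(0, 0), k(pair(c, c), pair(pair(c, 0), pair(c, 0))))))   [R5 at 2]
2. pair(0, pair(pair(pair(0, 0), pair(c, c)), pair(pair(0, 0), k(pair(c, c), pair(pair(c, 0), pair(c, 0))))))  →  pair(0, pair(pair(pair(0, 0), pair(c, c)), pair(pair(0, 0), pair(c, c))))   [R5 at 2.2.2]

pair(0, pair(pair(pair(0, 0), pair(c, c)), pair(pair(0, 0), pair(c, c))))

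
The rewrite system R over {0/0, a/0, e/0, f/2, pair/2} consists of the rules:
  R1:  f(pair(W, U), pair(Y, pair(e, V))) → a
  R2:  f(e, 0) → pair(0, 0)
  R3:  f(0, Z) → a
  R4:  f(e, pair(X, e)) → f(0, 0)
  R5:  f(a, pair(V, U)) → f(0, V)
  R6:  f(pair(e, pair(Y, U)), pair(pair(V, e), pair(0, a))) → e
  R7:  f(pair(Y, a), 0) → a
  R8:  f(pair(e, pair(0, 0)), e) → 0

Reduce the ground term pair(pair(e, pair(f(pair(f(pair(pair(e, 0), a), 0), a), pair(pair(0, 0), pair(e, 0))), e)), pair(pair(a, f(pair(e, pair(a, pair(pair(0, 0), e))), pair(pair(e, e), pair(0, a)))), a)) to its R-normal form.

1. pair(pair(e, pair(f(pair(f(pair(pair(e, 0), a), 0), a), pair(pair(0, 0), pair(e, 0))), e)), pair(pair(a, f(pair(e, pair(a, pair(pair(0, 0), e))), pair(pair(e, e), pair(0, a)))), a))  →  pair(pair(e, pair(a, e)), pair(pair(a, f(pair(e, pair(a, pair(pair(0, 0), e))), pair(pair(e, e), pair(0, a)))), a))   [R1 at 1.2.1]
2. pair(pair(e, pair(a, e)), pair(pair(a, f(pair(e, pair(a, pair(pair(0, 0), e))), pair(pair(e, e), pair(0, a)))), a))  →  pair(pair(e, pair(a, e)), pair(pair(a, e), a))   [R6 at 2.1.2]

pair(pair(e, pair(a, e)), pair(pair(a, e), a))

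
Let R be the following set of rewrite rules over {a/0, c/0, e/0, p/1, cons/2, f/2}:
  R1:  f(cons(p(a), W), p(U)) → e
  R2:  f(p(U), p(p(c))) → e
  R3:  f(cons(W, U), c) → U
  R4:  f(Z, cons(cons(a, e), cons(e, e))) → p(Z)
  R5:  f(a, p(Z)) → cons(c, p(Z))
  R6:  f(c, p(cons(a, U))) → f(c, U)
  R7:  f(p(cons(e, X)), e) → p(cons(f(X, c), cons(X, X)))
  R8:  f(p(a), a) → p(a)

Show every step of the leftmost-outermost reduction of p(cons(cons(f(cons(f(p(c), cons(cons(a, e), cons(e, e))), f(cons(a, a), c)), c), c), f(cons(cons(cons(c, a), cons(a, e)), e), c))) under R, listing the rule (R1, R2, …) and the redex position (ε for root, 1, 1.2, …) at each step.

1. p(cons(cons(f(cons(f(p(c), cons(cons(a, e), cons(e, e))), f(cons(a, a), c)), c), c), f(cons(cons(cons(c, a), cons(a, e)), e), c)))  →  p(cons(cons(f(cons(a, a), c), c), f(cons(cons(cons(c, a), cons(a, e)), e), c)))   [R3 at 1.1.1]
2. p(cons(cons(f(cons(a, a), c), c), f(cons(cons(cons(c, a), cons(a, e)), e), c)))  →  p(cons(cons(a, c), f(cons(cons(cons(c, a), cons(a, e)), e), c)))   [R3 at 1.1.1]
3. p(cons(cons(a, c), f(cons(cons(cons(c, a), cons(a, e)), e), c)))  →  p(cons(cons(a, c), e))   [R3 at 1.2]

p(cons(cons(a, c), e))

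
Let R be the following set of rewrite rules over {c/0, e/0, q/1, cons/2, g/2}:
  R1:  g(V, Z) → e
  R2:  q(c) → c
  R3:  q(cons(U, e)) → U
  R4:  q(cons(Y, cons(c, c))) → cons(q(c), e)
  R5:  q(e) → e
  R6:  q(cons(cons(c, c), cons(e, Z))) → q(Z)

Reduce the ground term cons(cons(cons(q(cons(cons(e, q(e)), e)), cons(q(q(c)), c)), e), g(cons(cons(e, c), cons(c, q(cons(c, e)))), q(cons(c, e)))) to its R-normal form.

1. cons(cons(cons(q(cons(cons(e, q(e)), e)), cons(q(q(c)), c)), e), g(cons(cons(e, c), cons(c, q(cons(c, e)))), q(cons(c, e))))  →  cons(cons(cons(cons(e, q(e)), cons(q(q(c)), c)), e), g(cons(cons(e, c), cons(c, q(cons(c, e)))), q(cons(c, e))))   [R3 at 1.1.1]
2. cons(cons(cons(cons(e, q(e)), cons(q(q(c)), c)), e), g(cons(cons(e, c), cons(c, q(cons(c, e)))), q(cons(c, e))))  →  cons(cons(cons(cons(e, e), cons(q(q(c)), c)), e), g(cons(cons(e, c), cons(c, q(cons(c, e)))), q(cons(c, e))))   [R5 at 1.1.1.2]
3. cons(cons(cons(cons(e, e), cons(q(q(c)), c)), e), g(cons(cons(e, c), cons(c, q(cons(c, e)))), q(cons(c, e))))  →  cons(cons(cons(cons(e, e), cons(q(c), c)), e), g(cons(cons(e, c), cons(c, q(cons(c, e)))), q(cons(c, e))))   [R2 at 1.1.2.1.1]
4. cons(cons(cons(cons(e, e), cons(q(c), c)), e), g(cons(cons(e, c), cons(c, q(cons(c, e)))), q(cons(c, e))))  →  cons(cons(cons(cons(e, e), cons(c, c)), e), g(cons(cons(e, c), cons(c, q(cons(c, e)))), q(cons(c, e))))   [R2 at 1.1.2.1]
5. cons(cons(cons(cons(e, e), cons(c, c)), e), g(cons(cons(e, c), cons(c, q(cons(c, e)))), q(cons(c, e))))  →  cons(cons(cons(cons(e, e), cons(c, c)), e), e)   [R1 at 2]

cons(cons(cons(cons(e, e), cons(c, c)), e), e)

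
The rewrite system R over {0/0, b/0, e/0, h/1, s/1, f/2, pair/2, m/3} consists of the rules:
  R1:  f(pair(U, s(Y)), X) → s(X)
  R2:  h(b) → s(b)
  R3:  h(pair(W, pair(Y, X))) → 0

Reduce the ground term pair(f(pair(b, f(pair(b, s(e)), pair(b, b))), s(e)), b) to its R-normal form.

pair(s(s(e)), b)

1. pair(f(pair(b, f(pair(b, s(e)), pair(b, b))), s(e)), b)  →  pair(f(pair(b, s(pair(b, b))), s(e)), b)   [R1 at 1.1.2]
2. pair(f(pair(b, s(pair(b, b))), s(e)), b)  →  pair(s(s(e)), b)   [R1 at 1]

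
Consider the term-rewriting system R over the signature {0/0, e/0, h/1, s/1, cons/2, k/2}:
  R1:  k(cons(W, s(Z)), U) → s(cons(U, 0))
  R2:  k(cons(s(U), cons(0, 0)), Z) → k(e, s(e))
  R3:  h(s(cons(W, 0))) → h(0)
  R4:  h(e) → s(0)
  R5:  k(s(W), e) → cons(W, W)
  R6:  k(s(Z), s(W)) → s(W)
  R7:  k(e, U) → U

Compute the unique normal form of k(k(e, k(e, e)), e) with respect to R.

e

1. k(k(e, k(e, e)), e)  →  k(k(e, e), e)   [R7 at 1]
2. k(k(e, e), e)  →  k(e, e)   [R7 at 1]
3. k(e, e)  →  e   [R7 at ε]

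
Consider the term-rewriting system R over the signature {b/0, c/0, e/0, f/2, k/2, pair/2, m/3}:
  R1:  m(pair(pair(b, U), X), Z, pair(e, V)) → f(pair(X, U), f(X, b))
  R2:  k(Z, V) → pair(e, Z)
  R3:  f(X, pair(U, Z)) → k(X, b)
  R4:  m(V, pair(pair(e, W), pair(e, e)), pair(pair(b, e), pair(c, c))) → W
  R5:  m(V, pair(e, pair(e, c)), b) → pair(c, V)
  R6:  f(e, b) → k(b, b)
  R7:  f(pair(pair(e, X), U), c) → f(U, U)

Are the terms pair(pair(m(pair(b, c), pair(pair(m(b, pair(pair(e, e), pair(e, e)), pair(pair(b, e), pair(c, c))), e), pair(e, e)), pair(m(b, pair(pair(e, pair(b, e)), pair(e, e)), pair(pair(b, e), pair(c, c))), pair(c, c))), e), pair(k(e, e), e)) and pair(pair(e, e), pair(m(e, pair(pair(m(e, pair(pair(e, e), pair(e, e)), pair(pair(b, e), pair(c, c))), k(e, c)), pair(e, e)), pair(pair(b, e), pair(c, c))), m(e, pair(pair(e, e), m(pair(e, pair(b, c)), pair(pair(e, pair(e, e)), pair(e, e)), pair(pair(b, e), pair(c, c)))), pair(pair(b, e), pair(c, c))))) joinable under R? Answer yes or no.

yes — NF(t₁) = pair(pair(e, e), pair(pair(e, e), e)), NF(t₂) = pair(pair(e, e), pair(pair(e, e), e))

Reduce t₁ = pair(pair(m(pair(b, c), pair(pair(m(b, pair(pair(e, e), pair(e, e)), pair(pair(b, e), pair(c, c))), e), pair(e, e)), pair(m(b, pair(pair(e, pair(b, e)), pair(e, e)), pair(pair(b, e), pair(c, c))), pair(c, c))), e), pair(k(e, e), e)):
1. pair(pair(m(pair(b, c), pair(pair(m(b, pair(pair(e, e), pair(e, e)), pair(pair(b, e), pair(c, c))), e), pair(e, e)), pair(m(b, pair(pair(e, pair(b, e)), pair(e, e)), pair(pair(b, e), pair(c, c))), pair(c, c))), e), pair(k(e, e), e))  →  pair(pair(m(pair(b, c), pair(pair(e, e), pair(e, e)), pair(m(b, pair(pair(e, pair(b, e)), pair(e, e)), pair(pair(b, e), pair(c, c))), pair(c, c))), e), pair(k(e, e), e))   [R4 at 1.1.2.1.1]
2. pair(pair(m(pair(b, c), pair(pair(e, e), pair(e, e)), pair(m(b, pair(pair(e, pair(b, e)), pair(e, e)), pair(pair(b, e), pair(c, c))), pair(c, c))), e), pair(k(e, e), e))  →  pair(pair(m(pair(b, c), pair(pair(e, e), pair(e, e)), pair(pair(b, e), pair(c, c))), e), pair(k(e, e), e))   [R4 at 1.1.3.1]
3. pair(pair(m(pair(b, c), pair(pair(e, e), pair(e, e)), pair(pair(b, e), pair(c, c))), e), pair(k(e, e), e))  →  pair(pair(e, e), pair(k(e, e), e))   [R4 at 1.1]
4. pair(pair(e, e), pair(k(e, e), e))  →  pair(pair(e, e), pair(pair(e, e), e))   [R2 at 2.1]

Reduce t₂ = pair(pair(e, e), pair(m(e, pair(pair(m(e, pair(pair(e, e), pair(e, e)), pair(pair(b, e), pair(c, c))), k(e, c)), pair(e, e)), pair(pair(b, e), pair(c, c))), m(e, pair(pair(e, e), m(pair(e, pair(b, c)), pair(pair(e, pair(e, e)), pair(e, e)), pair(pair(b, e), pair(c, c)))), pair(pair(b, e), pair(c, c))))):
1. pair(pair(e, e), pair(m(e, pair(pair(m(e, pair(pair(e, e), pair(e, e)), pair(pair(b, e), pair(c, c))), k(e, c)), pair(e, e)), pair(pair(b, e), pair(c, c))), m(e, pair(pair(e, e), m(pair(e, pair(b, c)), pair(pair(e, pair(e, e)), pair(e, e)), pair(pair(b, e), pair(c, c)))), pair(pair(b, e), pair(c, c)))))  →  pair(pair(e, e), pair(m(e, pair(pair(e, k(e, c)), pair(e, e)), pair(pair(b, e), pair(c, c))), m(e, pair(pair(e, e), m(pair(e, pair(b, c)), pair(pair(e, pair(e, e)), pair(e, e)), pair(pair(b, e), pair(c, c)))), pair(pair(b, e), pair(c, c)))))   [R4 at 2.1.2.1.1]
2. pair(pair(e, e), pair(m(e, pair(pair(e, k(e, c)), pair(e, e)), pair(pair(b, e), pair(c, c))), m(e, pair(pair(e, e), m(pair(e, pair(b, c)), pair(pair(e, pair(e, e)), pair(e, e)), pair(pair(b, e), pair(c, c)))), pair(pair(b, e), pair(c, c)))))  →  pair(pair(e, e), pair(k(e, c), m(e, pair(pair(e, e), m(pair(e, pair(b, c)), pair(pair(e, pair(e, e)), pair(e, e)), pair(pair(b, e), pair(c, c)))), pair(pair(b, e), pair(c, c)))))   [R4 at 2.1]
3. pair(pair(e, e), pair(k(e, c), m(e, pair(pair(e, e), m(pair(e, pair(b, c)), pair(pair(e, pair(e, e)), pair(e, e)), pair(pair(b, e), pair(c, c)))), pair(pair(b, e), pair(c, c)))))  →  pair(pair(e, e), pair(pair(e, e), m(e, pair(pair(e, e), m(pair(e, pair(b, c)), pair(pair(e, pair(e, e)), pair(e, e)), pair(pair(b, e), pair(c, c)))), pair(pair(b, e), pair(c, c)))))   [R2 at 2.1]
4. pair(pair(e, e), pair(pair(e, e), m(e, pair(pair(e, e), m(pair(e, pair(b, c)), pair(pair(e, pair(e, e)), pair(e, e)), pair(pair(b, e), pair(c, c)))), pair(pair(b, e), pair(c, c)))))  →  pair(pair(e, e), pair(pair(e, e), m(e, pair(pair(e, e), pair(e, e)), pair(pair(b, e), pair(c, c)))))   [R4 at 2.2.2.2]
5. pair(pair(e, e), pair(pair(e, e), m(e, pair(pair(e, e), pair(e, e)), pair(pair(b, e), pair(c, c)))))  →  pair(pair(e, e), pair(pair(e, e), e))   [R4 at 2.2]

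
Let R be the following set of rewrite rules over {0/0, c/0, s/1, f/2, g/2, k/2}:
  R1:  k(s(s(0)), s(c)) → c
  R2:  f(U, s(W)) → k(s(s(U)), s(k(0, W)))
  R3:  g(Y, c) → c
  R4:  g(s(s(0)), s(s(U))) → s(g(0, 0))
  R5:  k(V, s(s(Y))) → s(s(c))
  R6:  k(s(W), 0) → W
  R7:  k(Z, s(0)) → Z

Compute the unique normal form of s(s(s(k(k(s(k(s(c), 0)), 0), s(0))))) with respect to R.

1. s(s(s(k(k(s(k(s(c), 0)), 0), s(0)))))  →  s(s(s(k(s(k(s(c), 0)), 0))))   [R7 at 1.1.1]
2. s(s(s(k(s(k(s(c), 0)), 0))))  →  s(s(s(k(s(c), 0))))   [R6 at 1.1.1]
3. s(s(s(k(s(c), 0))))  →  s(s(s(c)))   [R6 at 1.1.1]

s(s(s(c)))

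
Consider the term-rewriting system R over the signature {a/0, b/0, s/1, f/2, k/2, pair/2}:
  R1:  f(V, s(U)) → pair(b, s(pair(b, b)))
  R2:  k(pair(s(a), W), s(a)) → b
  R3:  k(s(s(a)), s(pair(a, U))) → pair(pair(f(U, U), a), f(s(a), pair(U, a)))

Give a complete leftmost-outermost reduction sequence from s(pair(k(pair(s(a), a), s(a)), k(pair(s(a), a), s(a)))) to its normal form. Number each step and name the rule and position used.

s(pair(b, b))

1. s(pair(k(pair(s(a), a), s(a)), k(pair(s(a), a), s(a))))  →  s(pair(b, k(pair(s(a), a), s(a))))   [R2 at 1.1]
2. s(pair(b, k(pair(s(a), a), s(a))))  →  s(pair(b, b))   [R2 at 1.2]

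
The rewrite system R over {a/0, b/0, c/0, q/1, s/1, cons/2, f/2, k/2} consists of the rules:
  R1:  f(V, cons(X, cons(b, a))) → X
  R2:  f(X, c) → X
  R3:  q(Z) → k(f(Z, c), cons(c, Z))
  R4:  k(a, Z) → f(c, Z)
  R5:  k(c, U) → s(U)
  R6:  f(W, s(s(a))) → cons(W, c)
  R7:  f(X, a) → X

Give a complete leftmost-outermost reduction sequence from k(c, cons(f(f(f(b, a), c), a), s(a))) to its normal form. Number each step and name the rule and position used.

1. k(c, cons(f(f(f(b, a), c), a), s(a)))  →  s(cons(f(f(f(b, a), c), a), s(a)))   [R5 at ε]
2. s(cons(f(f(f(b, a), c), a), s(a)))  →  s(cons(f(f(b, a), c), s(a)))   [R7 at 1.1]
3. s(cons(f(f(b, a), c), s(a)))  →  s(cons(f(b, a), s(a)))   [R2 at 1.1]
4. s(cons(f(b, a), s(a)))  →  s(cons(b, s(a)))   [R7 at 1.1]

s(cons(b, s(a)))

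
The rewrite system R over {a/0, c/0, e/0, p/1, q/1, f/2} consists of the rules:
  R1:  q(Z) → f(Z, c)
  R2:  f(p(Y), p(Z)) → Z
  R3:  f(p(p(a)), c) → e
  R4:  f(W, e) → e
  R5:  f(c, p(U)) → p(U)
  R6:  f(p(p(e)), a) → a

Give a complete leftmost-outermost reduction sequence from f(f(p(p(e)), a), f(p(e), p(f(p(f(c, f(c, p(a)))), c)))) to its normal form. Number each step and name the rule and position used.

e

1. f(f(p(p(e)), a), f(p(e), p(f(p(f(c, f(c, p(a)))), c))))  →  f(a, f(p(e), p(f(p(f(c, f(c, p(a)))), c))))   [R6 at 1]
2. f(a, f(p(e), p(f(p(f(c, f(c, p(a)))), c))))  →  f(a, f(p(f(c, f(c, p(a)))), c))   [R2 at 2]
3. f(a, f(p(f(c, f(c, p(a)))), c))  →  f(a, f(p(f(c, p(a))), c))   [R5 at 2.1.1.2]
4. f(a, f(p(f(c, p(a))), c))  →  f(a, f(p(p(a)), c))   [R5 at 2.1.1]
5. f(a, f(p(p(a)), c))  →  f(a, e)   [R3 at 2]
6. f(a, e)  →  e   [R4 at ε]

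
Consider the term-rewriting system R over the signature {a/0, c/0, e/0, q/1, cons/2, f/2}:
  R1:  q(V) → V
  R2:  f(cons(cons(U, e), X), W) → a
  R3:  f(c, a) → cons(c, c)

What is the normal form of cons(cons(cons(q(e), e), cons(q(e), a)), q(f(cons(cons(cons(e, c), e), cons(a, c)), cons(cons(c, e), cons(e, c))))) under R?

1. cons(cons(cons(q(e), e), cons(q(e), a)), q(f(cons(cons(cons(e, c), e), cons(a, c)), cons(cons(c, e), cons(e, c)))))  →  cons(cons(cons(e, e), cons(q(e), a)), q(f(cons(cons(cons(e, c), e), cons(a, c)), cons(cons(c, e), cons(e, c)))))   [R1 at 1.1.1]
2. cons(cons(cons(e, e), cons(q(e), a)), q(f(cons(cons(cons(e, c), e), cons(a, c)), cons(cons(c, e), cons(e, c)))))  →  cons(cons(cons(e, e), cons(e, a)), q(f(cons(cons(cons(e, c), e), cons(a, c)), cons(cons(c, e), cons(e, c)))))   [R1 at 1.2.1]
3. cons(cons(cons(e, e), cons(e, a)), q(f(cons(cons(cons(e, c), e), cons(a, c)), cons(cons(c, e), cons(e, c)))))  →  cons(cons(cons(e, e), cons(e, a)), f(cons(cons(cons(e, c), e), cons(a, c)), cons(cons(c, e), cons(e, c))))   [R1 at 2]
4. cons(cons(cons(e, e), cons(e, a)), f(cons(cons(cons(e, c), e), cons(a, c)), cons(cons(c, e), cons(e, c))))  →  cons(cons(cons(e, e), cons(e, a)), a)   [R2 at 2]

cons(cons(cons(e, e), cons(e, a)), a)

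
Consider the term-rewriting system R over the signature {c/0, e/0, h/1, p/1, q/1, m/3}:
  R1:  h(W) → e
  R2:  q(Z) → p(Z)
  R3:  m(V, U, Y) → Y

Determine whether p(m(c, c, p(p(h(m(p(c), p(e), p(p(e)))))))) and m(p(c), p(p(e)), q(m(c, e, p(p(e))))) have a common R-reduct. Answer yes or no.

Reduce t₁ = p(m(c, c, p(p(h(m(p(c), p(e), p(p(e)))))))):
1. p(m(c, c, p(p(h(m(p(c), p(e), p(p(e))))))))  →  p(p(p(h(m(p(c), p(e), p(p(e)))))))   [R3 at 1]
2. p(p(p(h(m(p(c), p(e), p(p(e)))))))  →  p(p(p(e)))   [R1 at 1.1.1]

Reduce t₂ = m(p(c), p(p(e)), q(m(c, e, p(p(e))))):
1. m(p(c), p(p(e)), q(m(c, e, p(p(e)))))  →  q(m(c, e, p(p(e))))   [R3 at ε]
2. q(m(c, e, p(p(e))))  →  p(m(c, e, p(p(e))))   [R2 at ε]
3. p(m(c, e, p(p(e))))  →  p(p(p(e)))   [R3 at 1]

yes — NF(t₁) = p(p(p(e))), NF(t₂) = p(p(p(e)))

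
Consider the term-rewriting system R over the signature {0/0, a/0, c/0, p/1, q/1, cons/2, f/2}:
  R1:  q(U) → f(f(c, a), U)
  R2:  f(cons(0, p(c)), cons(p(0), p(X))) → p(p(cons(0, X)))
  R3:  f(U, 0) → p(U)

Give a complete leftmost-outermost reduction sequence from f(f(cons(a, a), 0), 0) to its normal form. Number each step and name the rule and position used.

p(p(cons(a, a)))

1. f(f(cons(a, a), 0), 0)  →  p(f(cons(a, a), 0))   [R3 at ε]
2. p(f(cons(a, a), 0))  →  p(p(cons(a, a)))   [R3 at 1]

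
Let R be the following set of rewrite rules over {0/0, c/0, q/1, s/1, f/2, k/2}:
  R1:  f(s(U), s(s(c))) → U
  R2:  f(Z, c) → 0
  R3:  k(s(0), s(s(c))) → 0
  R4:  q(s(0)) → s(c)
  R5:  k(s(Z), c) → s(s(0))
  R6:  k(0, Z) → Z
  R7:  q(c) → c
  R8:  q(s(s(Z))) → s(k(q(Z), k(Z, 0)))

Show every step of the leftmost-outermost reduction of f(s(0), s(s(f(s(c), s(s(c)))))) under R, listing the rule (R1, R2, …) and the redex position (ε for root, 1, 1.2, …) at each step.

1. f(s(0), s(s(f(s(c), s(s(c))))))  →  f(s(0), s(s(c)))   [R1 at 2.1.1]
2. f(s(0), s(s(c)))  →  0   [R1 at ε]

0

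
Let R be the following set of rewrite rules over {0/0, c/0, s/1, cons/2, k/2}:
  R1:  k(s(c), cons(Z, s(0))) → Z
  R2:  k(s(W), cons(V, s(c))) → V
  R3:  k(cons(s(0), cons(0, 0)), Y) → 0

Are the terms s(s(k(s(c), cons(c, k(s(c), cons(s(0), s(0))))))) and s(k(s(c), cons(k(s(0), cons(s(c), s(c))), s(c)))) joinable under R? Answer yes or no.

yes — NF(t₁) = s(s(c)), NF(t₂) = s(s(c))

Reduce t₁ = s(s(k(s(c), cons(c, k(s(c), cons(s(0), s(0))))))):
1. s(s(k(s(c), cons(c, k(s(c), cons(s(0), s(0)))))))  →  s(s(k(s(c), cons(c, s(0)))))   [R1 at 1.1.2.2]
2. s(s(k(s(c), cons(c, s(0)))))  →  s(s(c))   [R1 at 1.1]

Reduce t₂ = s(k(s(c), cons(k(s(0), cons(s(c), s(c))), s(c)))):
1. s(k(s(c), cons(k(s(0), cons(s(c), s(c))), s(c))))  →  s(k(s(0), cons(s(c), s(c))))   [R2 at 1]
2. s(k(s(0), cons(s(c), s(c))))  →  s(s(c))   [R2 at 1]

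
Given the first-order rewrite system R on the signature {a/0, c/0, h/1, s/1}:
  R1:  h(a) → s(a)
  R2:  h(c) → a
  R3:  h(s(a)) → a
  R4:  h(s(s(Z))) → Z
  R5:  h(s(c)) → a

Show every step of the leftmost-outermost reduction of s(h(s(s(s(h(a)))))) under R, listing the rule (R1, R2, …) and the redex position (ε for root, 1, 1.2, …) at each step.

1. s(h(s(s(s(h(a))))))  →  s(s(h(a)))   [R4 at 1]
2. s(s(h(a)))  →  s(s(s(a)))   [R1 at 1.1]

s(s(s(a)))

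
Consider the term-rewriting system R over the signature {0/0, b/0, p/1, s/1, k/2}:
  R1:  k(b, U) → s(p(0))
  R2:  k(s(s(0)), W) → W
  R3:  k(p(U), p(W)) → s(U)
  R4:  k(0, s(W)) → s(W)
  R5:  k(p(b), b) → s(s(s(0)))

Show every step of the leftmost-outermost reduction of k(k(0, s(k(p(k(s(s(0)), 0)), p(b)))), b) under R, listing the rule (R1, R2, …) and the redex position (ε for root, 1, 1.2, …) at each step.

1. k(k(0, s(k(p(k(s(s(0)), 0)), p(b)))), b)  →  k(s(k(p(k(s(s(0)), 0)), p(b))), b)   [R4 at 1]
2. k(s(k(p(k(s(s(0)), 0)), p(b))), b)  →  k(s(s(k(s(s(0)), 0))), b)   [R3 at 1.1]
3. k(s(s(k(s(s(0)), 0))), b)  →  k(s(s(0)), b)   [R2 at 1.1.1]
4. k(s(s(0)), b)  →  b   [R2 at ε]

b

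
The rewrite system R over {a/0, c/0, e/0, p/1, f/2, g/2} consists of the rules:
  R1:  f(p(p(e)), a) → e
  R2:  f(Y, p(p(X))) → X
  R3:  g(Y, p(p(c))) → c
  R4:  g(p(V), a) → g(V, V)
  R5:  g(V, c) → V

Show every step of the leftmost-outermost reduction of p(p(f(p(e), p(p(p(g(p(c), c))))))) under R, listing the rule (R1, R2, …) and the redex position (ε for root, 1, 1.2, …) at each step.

1. p(p(f(p(e), p(p(p(g(p(c), c)))))))  →  p(p(p(g(p(c), c))))   [R2 at 1.1]
2. p(p(p(g(p(c), c))))  →  p(p(p(p(c))))   [R5 at 1.1.1]

p(p(p(p(c))))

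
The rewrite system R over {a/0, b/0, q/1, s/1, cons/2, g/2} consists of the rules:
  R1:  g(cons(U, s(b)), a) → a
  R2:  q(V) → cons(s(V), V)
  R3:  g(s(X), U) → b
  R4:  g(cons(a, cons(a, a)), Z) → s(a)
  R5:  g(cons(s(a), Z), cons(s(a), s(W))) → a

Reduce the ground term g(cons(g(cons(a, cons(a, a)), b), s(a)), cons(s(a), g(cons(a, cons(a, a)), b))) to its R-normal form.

1. g(cons(g(cons(a, cons(a, a)), b), s(a)), cons(s(a), g(cons(a, cons(a, a)), b)))  →  g(cons(s(a), s(a)), cons(s(a), g(cons(a, cons(a, a)), b)))   [R4 at 1.1]
2. g(cons(s(a), s(a)), cons(s(a), g(cons(a, cons(a, a)), b)))  →  g(cons(s(a), s(a)), cons(s(a), s(a)))   [R4 at 2.2]
3. g(cons(s(a), s(a)), cons(s(a), s(a)))  →  a   [R5 at ε]

a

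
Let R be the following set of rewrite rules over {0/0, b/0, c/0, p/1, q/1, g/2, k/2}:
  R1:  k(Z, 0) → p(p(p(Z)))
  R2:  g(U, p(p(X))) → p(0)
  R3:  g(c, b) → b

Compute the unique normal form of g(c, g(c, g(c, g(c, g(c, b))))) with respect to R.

b

1. g(c, g(c, g(c, g(c, g(c, b)))))  →  g(c, g(c, g(c, g(c, b))))   [R3 at 2.2.2.2]
2. g(c, g(c, g(c, g(c, b))))  →  g(c, g(c, g(c, b)))   [R3 at 2.2.2]
3. g(c, g(c, g(c, b)))  →  g(c, g(c, b))   [R3 at 2.2]
4. g(c, g(c, b))  →  g(c, b)   [R3 at 2]
5. g(c, b)  →  b   [R3 at ε]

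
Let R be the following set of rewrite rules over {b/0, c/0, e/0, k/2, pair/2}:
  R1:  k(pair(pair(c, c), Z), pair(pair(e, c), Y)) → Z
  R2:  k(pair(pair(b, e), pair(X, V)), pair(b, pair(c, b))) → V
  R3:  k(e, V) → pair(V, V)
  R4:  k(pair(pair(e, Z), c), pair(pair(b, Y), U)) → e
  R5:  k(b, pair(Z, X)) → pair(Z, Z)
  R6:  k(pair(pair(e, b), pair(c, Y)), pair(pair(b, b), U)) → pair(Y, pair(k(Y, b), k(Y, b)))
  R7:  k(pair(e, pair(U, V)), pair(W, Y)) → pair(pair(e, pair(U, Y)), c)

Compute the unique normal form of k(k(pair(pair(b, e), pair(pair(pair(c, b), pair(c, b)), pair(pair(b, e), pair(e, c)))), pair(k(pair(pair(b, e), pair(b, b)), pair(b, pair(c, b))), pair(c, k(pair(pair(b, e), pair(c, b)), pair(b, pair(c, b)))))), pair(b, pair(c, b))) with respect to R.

c

1. k(k(pair(pair(b, e), pair(pair(pair(c, b), pair(c, b)), pair(pair(b, e), pair(e, c)))), pair(k(pair(pair(b, e), pair(b, b)), pair(b, pair(c, b))), pair(c, k(pair(pair(b, e), pair(c, b)), pair(b, pair(c, b)))))), pair(b, pair(c, b)))  →  k(k(pair(pair(b, e), pair(pair(pair(c, b), pair(c, b)), pair(pair(b, e), pair(e, c)))), pair(b, pair(c, k(pair(pair(b, e), pair(c, b)), pair(b, pair(c, b)))))), pair(b, pair(c, b)))   [R2 at 1.2.1]
2. k(k(pair(pair(b, e), pair(pair(pair(c, b), pair(c, b)), pair(pair(b, e), pair(e, c)))), pair(b, pair(c, k(pair(pair(b, e), pair(c, b)), pair(b, pair(c, b)))))), pair(b, pair(c, b)))  →  k(k(pair(pair(b, e), pair(pair(pair(c, b), pair(c, b)), pair(pair(b, e), pair(e, c)))), pair(b, pair(c, b))), pair(b, pair(c, b)))   [R2 at 1.2.2.2]
3. k(k(pair(pair(b, e), pair(pair(pair(c, b), pair(c, b)), pair(pair(b, e), pair(e, c)))), pair(b, pair(c, b))), pair(b, pair(c, b)))  →  k(pair(pair(b, e), pair(e, c)), pair(b, pair(c, b)))   [R2 at 1]
4. k(pair(pair(b, e), pair(e, c)), pair(b, pair(c, b)))  →  c   [R2 at ε]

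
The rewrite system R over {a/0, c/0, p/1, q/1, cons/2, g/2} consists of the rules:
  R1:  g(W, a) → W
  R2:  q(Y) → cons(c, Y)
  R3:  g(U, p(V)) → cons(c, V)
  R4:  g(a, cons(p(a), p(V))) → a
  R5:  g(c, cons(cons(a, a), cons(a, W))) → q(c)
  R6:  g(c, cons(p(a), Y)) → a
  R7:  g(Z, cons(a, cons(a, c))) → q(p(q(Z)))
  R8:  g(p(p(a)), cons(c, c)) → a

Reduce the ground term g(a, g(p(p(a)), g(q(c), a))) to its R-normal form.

1. g(a, g(p(p(a)), g(q(c), a)))  →  g(a, g(p(p(a)), q(c)))   [R1 at 2.2]
2. g(a, g(p(p(a)), q(c)))  →  g(a, g(p(p(a)), cons(c, c)))   [R2 at 2.2]
3. g(a, g(p(p(a)), cons(c, c)))  →  g(a, a)   [R8 at 2]
4. g(a, a)  →  a   [R1 at ε]

a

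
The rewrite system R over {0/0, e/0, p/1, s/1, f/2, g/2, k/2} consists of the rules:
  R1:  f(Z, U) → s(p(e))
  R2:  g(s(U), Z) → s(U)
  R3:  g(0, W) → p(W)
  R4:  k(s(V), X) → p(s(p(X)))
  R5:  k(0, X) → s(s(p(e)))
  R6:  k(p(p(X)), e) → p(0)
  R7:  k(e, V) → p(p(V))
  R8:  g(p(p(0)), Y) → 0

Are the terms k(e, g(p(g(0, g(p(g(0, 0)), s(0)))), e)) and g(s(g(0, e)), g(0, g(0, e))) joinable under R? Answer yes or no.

no — NF(t₁) = p(p(0)), NF(t₂) = s(p(e))

Reduce t₁ = k(e, g(p(g(0, g(p(g(0, 0)), s(0)))), e)):
1. k(e, g(p(g(0, g(p(g(0, 0)), s(0)))), e))  →  p(p(g(p(g(0, g(p(g(0, 0)), s(0)))), e)))   [R7 at ε]
2. p(p(g(p(g(0, g(p(g(0, 0)), s(0)))), e)))  →  p(p(g(p(p(g(p(g(0, 0)), s(0)))), e)))   [R3 at 1.1.1.1]
3. p(p(g(p(p(g(p(g(0, 0)), s(0)))), e)))  →  p(p(g(p(p(g(p(p(0)), s(0)))), e)))   [R3 at 1.1.1.1.1.1.1]
4. p(p(g(p(p(g(p(p(0)), s(0)))), e)))  →  p(p(g(p(p(0)), e)))   [R8 at 1.1.1.1.1]
5. p(p(g(p(p(0)), e)))  →  p(p(0))   [R8 at 1.1]

Reduce t₂ = g(s(g(0, e)), g(0, g(0, e))):
1. g(s(g(0, e)), g(0, g(0, e)))  →  s(g(0, e))   [R2 at ε]
2. s(g(0, e))  →  s(p(e))   [R3 at 1]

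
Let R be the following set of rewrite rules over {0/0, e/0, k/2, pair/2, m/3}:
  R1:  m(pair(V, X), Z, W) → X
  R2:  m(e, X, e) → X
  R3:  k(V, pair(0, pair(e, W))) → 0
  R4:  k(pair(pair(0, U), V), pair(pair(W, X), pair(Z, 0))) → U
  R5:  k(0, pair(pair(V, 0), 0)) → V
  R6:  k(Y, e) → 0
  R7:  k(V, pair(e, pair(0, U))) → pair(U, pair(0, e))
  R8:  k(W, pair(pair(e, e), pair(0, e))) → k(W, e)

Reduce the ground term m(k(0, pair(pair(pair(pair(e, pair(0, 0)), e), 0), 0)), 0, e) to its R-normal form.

e

1. m(k(0, pair(pair(pair(pair(e, pair(0, 0)), e), 0), 0)), 0, e)  →  m(pair(pair(e, pair(0, 0)), e), 0, e)   [R5 at 1]
2. m(pair(pair(e, pair(0, 0)), e), 0, e)  →  e   [R1 at ε]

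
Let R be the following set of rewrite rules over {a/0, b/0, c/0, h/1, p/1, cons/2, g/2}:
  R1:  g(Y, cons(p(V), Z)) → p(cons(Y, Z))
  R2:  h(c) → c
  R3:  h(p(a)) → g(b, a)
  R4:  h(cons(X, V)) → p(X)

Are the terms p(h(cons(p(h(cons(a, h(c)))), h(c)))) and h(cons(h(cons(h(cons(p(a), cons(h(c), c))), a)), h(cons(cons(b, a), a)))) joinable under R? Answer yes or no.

yes — NF(t₁) = p(p(p(p(a)))), NF(t₂) = p(p(p(p(a))))

Reduce t₁ = p(h(cons(p(h(cons(a, h(c)))), h(c)))):
1. p(h(cons(p(h(cons(a, h(c)))), h(c))))  →  p(p(p(h(cons(a, h(c))))))   [R4 at 1]
2. p(p(p(h(cons(a, h(c))))))  →  p(p(p(p(a))))   [R4 at 1.1.1]

Reduce t₂ = h(cons(h(cons(h(cons(p(a), cons(h(c), c))), a)), h(cons(cons(b, a), a)))):
1. h(cons(h(cons(h(cons(p(a), cons(h(c), c))), a)), h(cons(cons(b, a), a))))  →  p(h(cons(h(cons(p(a), cons(h(c), c))), a)))   [R4 at ε]
2. p(h(cons(h(cons(p(a), cons(h(c), c))), a)))  →  p(p(h(cons(p(a), cons(h(c), c)))))   [R4 at 1]
3. p(p(h(cons(p(a), cons(h(c), c)))))  →  p(p(p(p(a))))   [R4 at 1.1]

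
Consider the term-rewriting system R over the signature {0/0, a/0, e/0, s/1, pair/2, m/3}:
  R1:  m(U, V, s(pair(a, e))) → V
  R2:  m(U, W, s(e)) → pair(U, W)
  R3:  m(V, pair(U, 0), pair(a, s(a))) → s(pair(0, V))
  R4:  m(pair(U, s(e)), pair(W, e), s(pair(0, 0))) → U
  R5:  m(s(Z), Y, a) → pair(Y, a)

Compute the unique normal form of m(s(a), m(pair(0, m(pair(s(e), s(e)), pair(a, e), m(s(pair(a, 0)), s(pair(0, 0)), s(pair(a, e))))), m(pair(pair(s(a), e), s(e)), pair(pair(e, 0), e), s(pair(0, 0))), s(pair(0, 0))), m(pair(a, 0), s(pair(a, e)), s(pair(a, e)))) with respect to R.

1. m(s(a), m(pair(0, m(pair(s(e), s(e)), pair(a, e), m(s(pair(a, 0)), s(pair(0, 0)), s(pair(a, e))))), m(pair(pair(s(a), e), s(e)), pair(pair(e, 0), e), s(pair(0, 0))), s(pair(0, 0))), m(pair(a, 0), s(pair(a, e)), s(pair(a, e))))  →  m(s(a), m(pair(0, m(pair(s(e), s(e)), pair(a, e), s(pair(0, 0)))), m(pair(pair(s(a), e), s(e)), pair(pair(e, 0), e), s(pair(0, 0))), s(pair(0, 0))), m(pair(a, 0), s(pair(a, e)), s(pair(a, e))))   [R1 at 2.1.2.3]
2. m(s(a), m(pair(0, m(pair(s(e), s(e)), pair(a, e), s(pair(0, 0)))), m(pair(pair(s(a), e), s(e)), pair(pair(e, 0), e), s(pair(0, 0))), s(pair(0, 0))), m(pair(a, 0), s(pair(a, e)), s(pair(a, e))))  →  m(s(a), m(pair(0, s(e)), m(pair(pair(s(a), e), s(e)), pair(pair(e, 0), e), s(pair(0, 0))), s(pair(0, 0))), m(pair(a, 0), s(pair(a, e)), s(pair(a, e))))   [R4 at 2.1.2]
3. m(s(a), m(pair(0, s(e)), m(pair(pair(s(a), e), s(e)), pair(pair(e, 0), e), s(pair(0, 0))), s(pair(0, 0))), m(pair(a, 0), s(pair(a, e)), s(pair(a, e))))  →  m(s(a), m(pair(0, s(e)), pair(s(a), e), s(pair(0, 0))), m(pair(a, 0), s(pair(a, e)), s(pair(a, e))))   [R4 at 2.2]
4. m(s(a), m(pair(0, s(e)), pair(s(a), e), s(pair(0, 0))), m(pair(a, 0), s(pair(a, e)), s(pair(a, e))))  →  m(s(a), 0, m(pair(a, 0), s(pair(a, e)), s(pair(a, e))))   [R4 at 2]
5. m(s(a), 0, m(pair(a, 0), s(pair(a, e)), s(pair(a, e))))  →  m(s(a), 0, s(pair(a, e)))   [R1 at 3]
6. m(s(a), 0, s(pair(a, e)))  →  0   [R1 at ε]

0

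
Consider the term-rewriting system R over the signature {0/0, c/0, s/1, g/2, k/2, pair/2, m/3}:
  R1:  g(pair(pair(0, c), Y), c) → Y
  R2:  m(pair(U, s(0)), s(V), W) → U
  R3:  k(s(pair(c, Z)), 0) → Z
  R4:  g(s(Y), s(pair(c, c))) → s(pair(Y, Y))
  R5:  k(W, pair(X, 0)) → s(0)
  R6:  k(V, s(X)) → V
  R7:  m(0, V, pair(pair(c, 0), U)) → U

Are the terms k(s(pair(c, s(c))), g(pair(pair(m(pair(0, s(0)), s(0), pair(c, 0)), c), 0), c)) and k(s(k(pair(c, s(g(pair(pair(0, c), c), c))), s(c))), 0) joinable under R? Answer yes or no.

Reduce t₁ = k(s(pair(c, s(c))), g(pair(pair(m(pair(0, s(0)), s(0), pair(c, 0)), c), 0), c)):
1. k(s(pair(c, s(c))), g(pair(pair(m(pair(0, s(0)), s(0), pair(c, 0)), c), 0), c))  →  k(s(pair(c, s(c))), g(pair(pair(0, c), 0), c))   [R2 at 2.1.1.1]
2. k(s(pair(c, s(c))), g(pair(pair(0, c), 0), c))  →  k(s(pair(c, s(c))), 0)   [R1 at 2]
3. k(s(pair(c, s(c))), 0)  →  s(c)   [R3 at ε]

Reduce t₂ = k(s(k(pair(c, s(g(pair(pair(0, c), c), c))), s(c))), 0):
1. k(s(k(pair(c, s(g(pair(pair(0, c), c), c))), s(c))), 0)  →  k(s(pair(c, s(g(pair(pair(0, c), c), c)))), 0)   [R6 at 1.1]
2. k(s(pair(c, s(g(pair(pair(0, c), c), c)))), 0)  →  s(g(pair(pair(0, c), c), c))   [R3 at ε]
3. s(g(pair(pair(0, c), c), c))  →  s(c)   [R1 at 1]

yes — NF(t₁) = s(c), NF(t₂) = s(c)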